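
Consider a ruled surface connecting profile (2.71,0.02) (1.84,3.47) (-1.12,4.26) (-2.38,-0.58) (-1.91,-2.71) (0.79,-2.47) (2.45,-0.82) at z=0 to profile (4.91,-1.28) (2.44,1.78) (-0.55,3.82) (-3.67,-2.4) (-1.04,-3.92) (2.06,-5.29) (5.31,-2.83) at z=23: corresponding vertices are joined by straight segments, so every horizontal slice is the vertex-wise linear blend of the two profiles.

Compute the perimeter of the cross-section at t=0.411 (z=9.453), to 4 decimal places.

Cross-section at t=0.411: each vertex is (1-t)·p0[i] + t·p1[i].
  v1: (1-0.411)·(2.71,0.02) + 0.411·(4.91,-1.28) = (3.6142,-0.5143)
  v2: (1-0.411)·(1.84,3.47) + 0.411·(2.44,1.78) = (2.0866,2.7754)
  v3: (1-0.411)·(-1.12,4.26) + 0.411·(-0.55,3.82) = (-0.8857,4.0792)
  v4: (1-0.411)·(-2.38,-0.58) + 0.411·(-3.67,-2.4) = (-2.9102,-1.3280)
  v5: (1-0.411)·(-1.91,-2.71) + 0.411·(-1.04,-3.92) = (-1.5524,-3.2073)
  v6: (1-0.411)·(0.79,-2.47) + 0.411·(2.06,-5.29) = (1.3120,-3.6290)
  v7: (1-0.411)·(2.45,-0.82) + 0.411·(5.31,-2.83) = (3.6255,-1.6461)
Perimeter = Σ |v_{i+1} − v_i|:
  edge 1→2: √(-1.5276² + 3.2897²) = 3.6271 (running 3.6271)
  edge 2→3: √(-2.9723² + 1.3037²) = 3.2457 (running 6.8728)
  edge 3→4: √(-2.0245² + -5.4072²) = 5.7737 (running 12.6465)
  edge 4→5: √(1.3578² + -1.8793²) = 2.3185 (running 14.9650)
  edge 5→6: √(2.8644² + -0.4217²) = 2.8953 (running 17.8602)
  edge 6→7: √(2.3135² + 1.9829²) = 3.0470 (running 20.9072)
  edge 7→1: √(-0.0113² + 1.1318²) = 1.1319 (running 22.0391)
Perimeter = 22.0391

Perimeter at t=0.411: 22.0391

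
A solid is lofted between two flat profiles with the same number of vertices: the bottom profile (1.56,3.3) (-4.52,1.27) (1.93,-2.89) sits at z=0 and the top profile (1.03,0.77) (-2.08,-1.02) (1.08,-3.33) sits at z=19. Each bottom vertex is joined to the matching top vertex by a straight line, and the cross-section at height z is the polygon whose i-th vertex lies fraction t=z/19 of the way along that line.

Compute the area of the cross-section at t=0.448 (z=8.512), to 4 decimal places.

Area at t=0.448: 12.6939

Cross-section at t=0.448: each vertex is (1-t)·p0[i] + t·p1[i].
  v1: (1-0.448)·(1.56,3.3) + 0.448·(1.03,0.77) = (1.3226,2.1666)
  v2: (1-0.448)·(-4.52,1.27) + 0.448·(-2.08,-1.02) = (-3.4269,0.2441)
  v3: (1-0.448)·(1.93,-2.89) + 0.448·(1.08,-3.33) = (1.5492,-3.0871)
Shoelace sum Σ(x_i·y_{i+1} − x_{i+1}·y_i):
  i=1: 1.3226·0.2441 − -3.4269·2.1666 = +7.7474 (running +7.7474)
  i=2: -3.4269·-3.0871 − 1.5492·0.2441 = +10.2011 (running +17.9484)
  i=3: 1.5492·2.1666 − 1.3226·-3.0871 = +7.4393 (running +25.3877)
Area = |Σ|/2 = |25.3877|/2 = 12.6939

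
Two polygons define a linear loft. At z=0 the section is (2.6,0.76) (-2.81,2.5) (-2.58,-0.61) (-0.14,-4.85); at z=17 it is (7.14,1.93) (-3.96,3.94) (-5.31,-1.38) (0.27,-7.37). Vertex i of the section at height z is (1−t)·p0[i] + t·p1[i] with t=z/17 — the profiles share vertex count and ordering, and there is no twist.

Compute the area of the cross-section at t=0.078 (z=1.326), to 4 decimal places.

Area at t=0.078: 24.1315

Cross-section at t=0.078: each vertex is (1-t)·p0[i] + t·p1[i].
  v1: (1-0.078)·(2.6,0.76) + 0.078·(7.14,1.93) = (2.9541,0.8513)
  v2: (1-0.078)·(-2.81,2.5) + 0.078·(-3.96,3.94) = (-2.8997,2.6123)
  v3: (1-0.078)·(-2.58,-0.61) + 0.078·(-5.31,-1.38) = (-2.7929,-0.6701)
  v4: (1-0.078)·(-0.14,-4.85) + 0.078·(0.27,-7.37) = (-0.1080,-5.0466)
Shoelace sum Σ(x_i·y_{i+1} − x_{i+1}·y_i):
  i=1: 2.9541·2.6123 − -2.8997·0.8513 = +10.1855 (running +10.1855)
  i=2: -2.8997·-0.6701 − -2.7929·2.6123 = +9.2390 (running +19.4245)
  i=3: -2.7929·-5.0466 − -0.1080·-0.6701 = +14.0224 (running +33.4469)
  i=4: -0.1080·0.8513 − 2.9541·-5.0466 = +14.8162 (running +48.2631)
Area = |Σ|/2 = |48.2631|/2 = 24.1315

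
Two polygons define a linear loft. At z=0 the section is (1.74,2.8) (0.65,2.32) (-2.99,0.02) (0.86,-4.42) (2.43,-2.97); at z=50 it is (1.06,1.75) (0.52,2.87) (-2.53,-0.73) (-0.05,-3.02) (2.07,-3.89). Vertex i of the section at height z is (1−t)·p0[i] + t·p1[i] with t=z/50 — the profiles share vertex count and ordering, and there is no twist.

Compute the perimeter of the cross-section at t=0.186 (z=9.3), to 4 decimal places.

Perimeter at t=0.186: 18.5152

Cross-section at t=0.186: each vertex is (1-t)·p0[i] + t·p1[i].
  v1: (1-0.186)·(1.74,2.8) + 0.186·(1.06,1.75) = (1.6135,2.6047)
  v2: (1-0.186)·(0.65,2.32) + 0.186·(0.52,2.87) = (0.6258,2.4223)
  v3: (1-0.186)·(-2.99,0.02) + 0.186·(-2.53,-0.73) = (-2.9044,-0.1195)
  v4: (1-0.186)·(0.86,-4.42) + 0.186·(-0.05,-3.02) = (0.6907,-4.1596)
  v5: (1-0.186)·(2.43,-2.97) + 0.186·(2.07,-3.89) = (2.3630,-3.1411)
Perimeter = Σ |v_{i+1} − v_i|:
  edge 1→2: √(-0.9877² + -0.1824²) = 1.0044 (running 1.0044)
  edge 2→3: √(-3.5303² + -2.5418²) = 4.3501 (running 5.3545)
  edge 3→4: √(3.5952² + -4.0401²) = 5.4081 (running 10.7626)
  edge 4→5: √(1.6723² + 1.0185²) = 1.9580 (running 12.7207)
  edge 5→1: √(-0.7495² + 5.7458²) = 5.7945 (running 18.5152)
Perimeter = 18.5152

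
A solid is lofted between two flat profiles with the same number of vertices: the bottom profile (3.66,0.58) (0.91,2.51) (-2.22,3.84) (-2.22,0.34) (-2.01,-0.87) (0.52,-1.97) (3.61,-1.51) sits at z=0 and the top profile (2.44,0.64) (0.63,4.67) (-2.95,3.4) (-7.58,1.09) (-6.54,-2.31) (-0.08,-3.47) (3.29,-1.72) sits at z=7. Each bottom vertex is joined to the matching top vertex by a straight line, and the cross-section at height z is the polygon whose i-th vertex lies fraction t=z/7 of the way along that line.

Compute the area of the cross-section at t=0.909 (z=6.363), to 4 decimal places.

Cross-section at t=0.909: each vertex is (1-t)·p0[i] + t·p1[i].
  v1: (1-0.909)·(3.66,0.58) + 0.909·(2.44,0.64) = (2.5510,0.6345)
  v2: (1-0.909)·(0.91,2.51) + 0.909·(0.63,4.67) = (0.6555,4.4734)
  v3: (1-0.909)·(-2.22,3.84) + 0.909·(-2.95,3.4) = (-2.8836,3.4400)
  v4: (1-0.909)·(-2.22,0.34) + 0.909·(-7.58,1.09) = (-7.0922,1.0218)
  v5: (1-0.909)·(-2.01,-0.87) + 0.909·(-6.54,-2.31) = (-6.1278,-2.1790)
  v6: (1-0.909)·(0.52,-1.97) + 0.909·(-0.08,-3.47) = (-0.0254,-3.3335)
  v7: (1-0.909)·(3.61,-1.51) + 0.909·(3.29,-1.72) = (3.3191,-1.7009)
Shoelace sum Σ(x_i·y_{i+1} − x_{i+1}·y_i):
  i=1: 2.5510·4.4734 − 0.6555·0.6345 = +10.9959 (running +10.9959)
  i=2: 0.6555·3.4400 − -2.8836·4.4734 = +15.1544 (running +26.1503)
  i=3: -2.8836·1.0218 − -7.0922·3.4400 = +21.4513 (running +47.6016)
  i=4: -7.0922·-2.1790 − -6.1278·1.0218 = +21.7148 (running +69.3163)
  i=5: -6.1278·-3.3335 − -0.0254·-2.1790 = +20.3716 (running +89.6879)
  i=6: -0.0254·-1.7009 − 3.3191·-3.3335 = +11.1075 (running +100.7954)
  i=7: 3.3191·0.6345 − 2.5510·-1.7009 = +6.4451 (running +107.2405)
Area = |Σ|/2 = |107.2405|/2 = 53.6203

Area at t=0.909: 53.6203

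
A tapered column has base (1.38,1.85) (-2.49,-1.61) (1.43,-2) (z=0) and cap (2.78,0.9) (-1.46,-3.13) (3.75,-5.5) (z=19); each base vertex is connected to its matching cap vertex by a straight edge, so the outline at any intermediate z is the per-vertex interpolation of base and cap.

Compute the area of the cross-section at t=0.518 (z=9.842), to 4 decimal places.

Area at t=0.518: 11.4899

Cross-section at t=0.518: each vertex is (1-t)·p0[i] + t·p1[i].
  v1: (1-0.518)·(1.38,1.85) + 0.518·(2.78,0.9) = (2.1052,1.3579)
  v2: (1-0.518)·(-2.49,-1.61) + 0.518·(-1.46,-3.13) = (-1.9565,-2.3974)
  v3: (1-0.518)·(1.43,-2) + 0.518·(3.75,-5.5) = (2.6318,-3.8130)
Shoelace sum Σ(x_i·y_{i+1} − x_{i+1}·y_i):
  i=1: 2.1052·-2.3974 − -1.9565·1.3579 = -2.3902 (running -2.3902)
  i=2: -1.9565·-3.8130 − 2.6318·-2.3974 = +13.7693 (running +11.3790)
  i=3: 2.6318·1.3579 − 2.1052·-3.8130 = +11.6008 (running +22.9798)
Area = |Σ|/2 = |22.9798|/2 = 11.4899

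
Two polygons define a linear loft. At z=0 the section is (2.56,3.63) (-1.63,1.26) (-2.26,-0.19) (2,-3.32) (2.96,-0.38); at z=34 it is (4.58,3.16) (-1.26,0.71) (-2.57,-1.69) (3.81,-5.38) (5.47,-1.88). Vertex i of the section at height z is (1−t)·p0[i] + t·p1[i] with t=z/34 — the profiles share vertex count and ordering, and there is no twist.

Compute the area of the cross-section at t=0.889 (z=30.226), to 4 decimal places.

Area at t=0.889: 37.3664

Cross-section at t=0.889: each vertex is (1-t)·p0[i] + t·p1[i].
  v1: (1-0.889)·(2.56,3.63) + 0.889·(4.58,3.16) = (4.3558,3.2122)
  v2: (1-0.889)·(-1.63,1.26) + 0.889·(-1.26,0.71) = (-1.3011,0.7711)
  v3: (1-0.889)·(-2.26,-0.19) + 0.889·(-2.57,-1.69) = (-2.5356,-1.5235)
  v4: (1-0.889)·(2,-3.32) + 0.889·(3.81,-5.38) = (3.6091,-5.1513)
  v5: (1-0.889)·(2.96,-0.38) + 0.889·(5.47,-1.88) = (5.1914,-1.7135)
Shoelace sum Σ(x_i·y_{i+1} − x_{i+1}·y_i):
  i=1: 4.3558·0.7711 − -1.3011·3.2122 = +7.5378 (running +7.5378)
  i=2: -1.3011·-1.5235 − -2.5356·0.7711 = +3.9372 (running +11.4750)
  i=3: -2.5356·-5.1513 − 3.6091·-1.5235 = +18.5601 (running +30.0352)
  i=4: 3.6091·-1.7135 − 5.1914·-5.1513 = +20.5584 (running +50.5936)
  i=5: 5.1914·3.2122 − 4.3558·-1.7135 = +24.1393 (running +74.7329)
Area = |Σ|/2 = |74.7329|/2 = 37.3664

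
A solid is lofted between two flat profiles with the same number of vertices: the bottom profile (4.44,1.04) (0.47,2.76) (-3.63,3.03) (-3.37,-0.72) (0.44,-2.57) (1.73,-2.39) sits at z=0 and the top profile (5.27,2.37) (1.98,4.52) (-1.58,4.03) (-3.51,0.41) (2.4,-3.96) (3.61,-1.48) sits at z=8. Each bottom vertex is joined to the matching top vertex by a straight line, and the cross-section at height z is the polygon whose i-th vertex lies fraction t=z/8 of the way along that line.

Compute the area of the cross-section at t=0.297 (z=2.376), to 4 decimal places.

Area at t=0.297: 33.9988

Cross-section at t=0.297: each vertex is (1-t)·p0[i] + t·p1[i].
  v1: (1-0.297)·(4.44,1.04) + 0.297·(5.27,2.37) = (4.6865,1.4350)
  v2: (1-0.297)·(0.47,2.76) + 0.297·(1.98,4.52) = (0.9185,3.2827)
  v3: (1-0.297)·(-3.63,3.03) + 0.297·(-1.58,4.03) = (-3.0212,3.3270)
  v4: (1-0.297)·(-3.37,-0.72) + 0.297·(-3.51,0.41) = (-3.4116,-0.3844)
  v5: (1-0.297)·(0.44,-2.57) + 0.297·(2.4,-3.96) = (1.0221,-2.9828)
  v6: (1-0.297)·(1.73,-2.39) + 0.297·(3.61,-1.48) = (2.2884,-2.1197)
Shoelace sum Σ(x_i·y_{i+1} − x_{i+1}·y_i):
  i=1: 4.6865·3.2827 − 0.9185·1.4350 = +14.0665 (running +14.0665)
  i=2: 0.9185·3.3270 − -3.0212·3.2827 = +12.9733 (running +27.0398)
  i=3: -3.0212·-0.3844 − -3.4116·3.3270 = +12.5116 (running +39.5515)
  i=4: -3.4116·-2.9828 − 1.0221·-0.3844 = +10.5691 (running +50.1205)
  i=5: 1.0221·-2.1197 − 2.2884·-2.9828 = +4.6592 (running +54.7797)
  i=6: 2.2884·1.4350 − 4.6865·-2.1197 = +13.2180 (running +67.9976)
Area = |Σ|/2 = |67.9976|/2 = 33.9988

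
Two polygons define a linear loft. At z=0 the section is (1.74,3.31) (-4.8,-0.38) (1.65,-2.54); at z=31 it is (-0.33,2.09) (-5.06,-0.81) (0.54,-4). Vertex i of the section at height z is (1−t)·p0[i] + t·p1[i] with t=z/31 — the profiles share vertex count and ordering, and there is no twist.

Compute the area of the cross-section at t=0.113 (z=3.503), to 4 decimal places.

Area at t=0.113: 18.6504

Cross-section at t=0.113: each vertex is (1-t)·p0[i] + t·p1[i].
  v1: (1-0.113)·(1.74,3.31) + 0.113·(-0.33,2.09) = (1.5061,3.1721)
  v2: (1-0.113)·(-4.8,-0.38) + 0.113·(-5.06,-0.81) = (-4.8294,-0.4286)
  v3: (1-0.113)·(1.65,-2.54) + 0.113·(0.54,-4) = (1.5246,-2.7050)
Shoelace sum Σ(x_i·y_{i+1} − x_{i+1}·y_i):
  i=1: 1.5061·-0.4286 − -4.8294·3.1721 = +14.6740 (running +14.6740)
  i=2: -4.8294·-2.7050 − 1.5246·-0.4286 = +13.7168 (running +28.3908)
  i=3: 1.5246·3.1721 − 1.5061·-2.7050 = +8.9101 (running +37.3009)
Area = |Σ|/2 = |37.3009|/2 = 18.6504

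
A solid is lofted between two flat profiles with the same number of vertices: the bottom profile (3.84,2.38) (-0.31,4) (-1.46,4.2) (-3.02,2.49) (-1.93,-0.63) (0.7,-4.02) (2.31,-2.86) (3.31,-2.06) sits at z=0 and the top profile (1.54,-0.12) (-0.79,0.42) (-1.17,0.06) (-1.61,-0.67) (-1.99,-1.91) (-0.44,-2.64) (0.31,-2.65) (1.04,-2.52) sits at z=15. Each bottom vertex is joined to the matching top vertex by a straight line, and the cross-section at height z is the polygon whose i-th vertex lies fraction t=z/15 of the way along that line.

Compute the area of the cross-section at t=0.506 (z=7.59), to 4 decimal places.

Cross-section at t=0.506: each vertex is (1-t)·p0[i] + t·p1[i].
  v1: (1-0.506)·(3.84,2.38) + 0.506·(1.54,-0.12) = (2.6762,1.1150)
  v2: (1-0.506)·(-0.31,4) + 0.506·(-0.79,0.42) = (-0.5529,2.1885)
  v3: (1-0.506)·(-1.46,4.2) + 0.506·(-1.17,0.06) = (-1.3133,2.1052)
  v4: (1-0.506)·(-3.02,2.49) + 0.506·(-1.61,-0.67) = (-2.3065,0.8910)
  v5: (1-0.506)·(-1.93,-0.63) + 0.506·(-1.99,-1.91) = (-1.9604,-1.2777)
  v6: (1-0.506)·(0.7,-4.02) + 0.506·(-0.44,-2.64) = (0.1232,-3.3217)
  v7: (1-0.506)·(2.31,-2.86) + 0.506·(0.31,-2.65) = (1.2980,-2.7537)
  v8: (1-0.506)·(3.31,-2.06) + 0.506·(1.04,-2.52) = (2.1614,-2.2928)
Shoelace sum Σ(x_i·y_{i+1} − x_{i+1}·y_i):
  i=1: 2.6762·2.1885 − -0.5529·1.1150 = +6.4734 (running +6.4734)
  i=2: -0.5529·2.1052 − -1.3133·2.1885 = +1.7102 (running +8.1836)
  i=3: -1.3133·0.8910 − -2.3065·2.1052 = +3.6855 (running +11.8690)
  i=4: -2.3065·-1.2777 − -1.9604·0.8910 = +4.6938 (running +16.5628)
  i=5: -1.9604·-3.3217 − 0.1232·-1.2777 = +6.6691 (running +23.2319)
  i=6: 0.1232·-2.7537 − 1.2980·-3.3217 = +3.9724 (running +27.2044)
  i=7: 1.2980·-2.2928 − 2.1614·-2.7537 = +2.9759 (running +30.1803)
  i=8: 2.1614·1.1150 − 2.6762·-2.2928 = +8.5458 (running +38.7261)
Area = |Σ|/2 = |38.7261|/2 = 19.3630

Area at t=0.506: 19.3630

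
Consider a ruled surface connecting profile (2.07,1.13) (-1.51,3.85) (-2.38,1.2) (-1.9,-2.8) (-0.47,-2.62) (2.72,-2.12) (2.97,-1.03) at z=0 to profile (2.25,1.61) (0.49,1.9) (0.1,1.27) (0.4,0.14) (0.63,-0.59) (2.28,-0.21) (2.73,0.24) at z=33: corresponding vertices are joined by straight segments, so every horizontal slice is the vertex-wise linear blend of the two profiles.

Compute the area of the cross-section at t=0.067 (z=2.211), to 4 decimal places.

Area at t=0.067: 21.6528

Cross-section at t=0.067: each vertex is (1-t)·p0[i] + t·p1[i].
  v1: (1-0.067)·(2.07,1.13) + 0.067·(2.25,1.61) = (2.0821,1.1622)
  v2: (1-0.067)·(-1.51,3.85) + 0.067·(0.49,1.9) = (-1.3760,3.7194)
  v3: (1-0.067)·(-2.38,1.2) + 0.067·(0.1,1.27) = (-2.2138,1.2047)
  v4: (1-0.067)·(-1.9,-2.8) + 0.067·(0.4,0.14) = (-1.7459,-2.6030)
  v5: (1-0.067)·(-0.47,-2.62) + 0.067·(0.63,-0.59) = (-0.3963,-2.4840)
  v6: (1-0.067)·(2.72,-2.12) + 0.067·(2.28,-0.21) = (2.6905,-1.9920)
  v7: (1-0.067)·(2.97,-1.03) + 0.067·(2.73,0.24) = (2.9539,-0.9449)
Shoelace sum Σ(x_i·y_{i+1} − x_{i+1}·y_i):
  i=1: 2.0821·3.7194 − -1.3760·1.1622 = +9.3430 (running +9.3430)
  i=2: -1.3760·1.2047 − -2.2138·3.7194 = +6.5764 (running +15.9194)
  i=3: -2.2138·-2.6030 − -1.7459·1.2047 = +7.8659 (running +23.7854)
  i=4: -1.7459·-2.4840 − -0.3963·-2.6030 = +3.3052 (running +27.0906)
  i=5: -0.3963·-1.9920 − 2.6905·-2.4840 = +7.4727 (running +34.5633)
  i=6: 2.6905·-0.9449 − 2.9539·-1.9920 = +3.3420 (running +37.9053)
  i=7: 2.9539·1.1622 − 2.0821·-0.9449 = +5.4003 (running +43.3055)
Area = |Σ|/2 = |43.3055|/2 = 21.6528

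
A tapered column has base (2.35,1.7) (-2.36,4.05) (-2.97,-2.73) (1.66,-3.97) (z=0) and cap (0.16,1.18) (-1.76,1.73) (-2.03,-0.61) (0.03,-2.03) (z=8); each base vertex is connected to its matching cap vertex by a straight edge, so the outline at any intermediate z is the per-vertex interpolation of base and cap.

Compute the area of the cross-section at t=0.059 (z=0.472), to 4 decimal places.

Cross-section at t=0.059: each vertex is (1-t)·p0[i] + t·p1[i].
  v1: (1-0.059)·(2.35,1.7) + 0.059·(0.16,1.18) = (2.2208,1.6693)
  v2: (1-0.059)·(-2.36,4.05) + 0.059·(-1.76,1.73) = (-2.3246,3.9131)
  v3: (1-0.059)·(-2.97,-2.73) + 0.059·(-2.03,-0.61) = (-2.9145,-2.6049)
  v4: (1-0.059)·(1.66,-3.97) + 0.059·(0.03,-2.03) = (1.5638,-3.8555)
Shoelace sum Σ(x_i·y_{i+1} − x_{i+1}·y_i):
  i=1: 2.2208·3.9131 − -2.3246·1.6693 = +12.5707 (running +12.5707)
  i=2: -2.3246·-2.6049 − -2.9145·3.9131 = +17.4603 (running +30.0311)
  i=3: -2.9145·-3.8555 − 1.5638·-2.6049 = +15.3108 (running +45.3418)
  i=4: 1.5638·1.6693 − 2.2208·-3.8555 = +11.1729 (running +56.5147)
Area = |Σ|/2 = |56.5147|/2 = 28.2574

Area at t=0.059: 28.2574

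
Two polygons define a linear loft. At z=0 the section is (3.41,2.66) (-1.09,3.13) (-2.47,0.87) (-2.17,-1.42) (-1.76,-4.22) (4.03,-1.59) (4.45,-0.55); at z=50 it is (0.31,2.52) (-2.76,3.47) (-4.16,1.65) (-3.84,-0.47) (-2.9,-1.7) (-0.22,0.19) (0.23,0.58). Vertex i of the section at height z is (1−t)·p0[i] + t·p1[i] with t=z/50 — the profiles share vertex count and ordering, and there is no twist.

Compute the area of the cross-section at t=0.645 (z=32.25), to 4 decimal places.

Cross-section at t=0.645: each vertex is (1-t)·p0[i] + t·p1[i].
  v1: (1-0.645)·(3.41,2.66) + 0.645·(0.31,2.52) = (1.4105,2.5697)
  v2: (1-0.645)·(-1.09,3.13) + 0.645·(-2.76,3.47) = (-2.1671,3.3493)
  v3: (1-0.645)·(-2.47,0.87) + 0.645·(-4.16,1.65) = (-3.5601,1.3731)
  v4: (1-0.645)·(-2.17,-1.42) + 0.645·(-3.84,-0.47) = (-3.2471,-0.8073)
  v5: (1-0.645)·(-1.76,-4.22) + 0.645·(-2.9,-1.7) = (-2.4953,-2.5946)
  v6: (1-0.645)·(4.03,-1.59) + 0.645·(-0.22,0.19) = (1.2888,-0.4419)
  v7: (1-0.645)·(4.45,-0.55) + 0.645·(0.23,0.58) = (1.7281,0.1788)
Shoelace sum Σ(x_i·y_{i+1} − x_{i+1}·y_i):
  i=1: 1.4105·3.3493 − -2.1671·2.5697 = +10.2931 (running +10.2931)
  i=2: -2.1671·1.3731 − -3.5601·3.3493 = +8.9480 (running +19.2411)
  i=3: -3.5601·-0.8073 − -3.2471·1.3731 = +7.3325 (running +26.5736)
  i=4: -3.2471·-2.5946 − -2.4953·-0.8073 = +6.4107 (running +32.9843)
  i=5: -2.4953·-0.4419 − 1.2888·-2.5946 = +4.4465 (running +37.4308)
  i=6: 1.2888·0.1788 − 1.7281·-0.4419 = +0.9941 (running +38.4249)
  i=7: 1.7281·2.5697 − 1.4105·0.1788 = +4.1884 (running +42.6133)
Area = |Σ|/2 = |42.6133|/2 = 21.3067

Area at t=0.645: 21.3067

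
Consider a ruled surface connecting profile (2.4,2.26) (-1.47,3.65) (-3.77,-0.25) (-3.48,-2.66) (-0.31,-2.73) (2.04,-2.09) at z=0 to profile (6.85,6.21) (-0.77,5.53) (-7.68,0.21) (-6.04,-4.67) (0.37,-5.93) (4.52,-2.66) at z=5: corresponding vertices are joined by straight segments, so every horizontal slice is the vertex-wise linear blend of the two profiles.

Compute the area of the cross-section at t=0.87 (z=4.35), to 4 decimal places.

Cross-section at t=0.87: each vertex is (1-t)·p0[i] + t·p1[i].
  v1: (1-0.87)·(2.4,2.26) + 0.87·(6.85,6.21) = (6.2715,5.6965)
  v2: (1-0.87)·(-1.47,3.65) + 0.87·(-0.77,5.53) = (-0.8610,5.2856)
  v3: (1-0.87)·(-3.77,-0.25) + 0.87·(-7.68,0.21) = (-7.1717,0.1502)
  v4: (1-0.87)·(-3.48,-2.66) + 0.87·(-6.04,-4.67) = (-5.7072,-4.4087)
  v5: (1-0.87)·(-0.31,-2.73) + 0.87·(0.37,-5.93) = (0.2816,-5.5140)
  v6: (1-0.87)·(2.04,-2.09) + 0.87·(4.52,-2.66) = (4.1976,-2.5859)
Shoelace sum Σ(x_i·y_{i+1} − x_{i+1}·y_i):
  i=1: 6.2715·5.2856 − -0.8610·5.6965 = +38.0533 (running +38.0533)
  i=2: -0.8610·0.1502 − -7.1717·5.2856 = +37.7774 (running +75.8307)
  i=3: -7.1717·-4.4087 − -5.7072·0.1502 = +32.4751 (running +108.3058)
  i=4: -5.7072·-5.5140 − 0.2816·-4.4087 = +32.7110 (running +141.0168)
  i=5: 0.2816·-2.5859 − 4.1976·-5.5140 = +22.4174 (running +163.4342)
  i=6: 4.1976·5.6965 − 6.2715·-2.5859 = +40.1291 (running +203.5633)
Area = |Σ|/2 = |203.5633|/2 = 101.7817

Area at t=0.87: 101.7817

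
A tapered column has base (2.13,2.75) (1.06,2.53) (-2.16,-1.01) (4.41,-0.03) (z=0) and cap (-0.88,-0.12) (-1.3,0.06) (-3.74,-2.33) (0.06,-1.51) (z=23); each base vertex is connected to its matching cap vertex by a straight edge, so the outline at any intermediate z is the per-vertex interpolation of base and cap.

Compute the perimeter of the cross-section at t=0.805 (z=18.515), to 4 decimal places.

Cross-section at t=0.805: each vertex is (1-t)·p0[i] + t·p1[i].
  v1: (1-0.805)·(2.13,2.75) + 0.805·(-0.88,-0.12) = (-0.2931,0.4396)
  v2: (1-0.805)·(1.06,2.53) + 0.805·(-1.3,0.06) = (-0.8398,0.5416)
  v3: (1-0.805)·(-2.16,-1.01) + 0.805·(-3.74,-2.33) = (-3.4319,-2.0726)
  v4: (1-0.805)·(4.41,-0.03) + 0.805·(0.06,-1.51) = (0.9082,-1.2214)
Perimeter = Σ |v_{i+1} − v_i|:
  edge 1→2: √(-0.5468² + 0.1020²) = 0.5562 (running 0.5562)
  edge 2→3: √(-2.5921² + -2.6143²) = 3.6815 (running 4.2377)
  edge 3→4: √(4.3401² + 0.8512²) = 4.4228 (running 8.6605)
  edge 4→1: √(-1.2013² + 1.6610²) = 2.0499 (running 10.7104)
Perimeter = 10.7104

Perimeter at t=0.805: 10.7104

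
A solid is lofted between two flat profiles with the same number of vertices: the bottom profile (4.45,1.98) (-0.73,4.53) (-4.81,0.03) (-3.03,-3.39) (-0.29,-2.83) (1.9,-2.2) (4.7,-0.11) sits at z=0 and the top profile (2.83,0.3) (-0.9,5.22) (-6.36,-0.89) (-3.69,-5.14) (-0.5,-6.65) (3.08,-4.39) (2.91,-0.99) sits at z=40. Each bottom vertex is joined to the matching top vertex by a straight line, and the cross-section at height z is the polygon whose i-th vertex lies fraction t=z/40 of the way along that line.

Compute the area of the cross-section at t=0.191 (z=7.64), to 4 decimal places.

Cross-section at t=0.191: each vertex is (1-t)·p0[i] + t·p1[i].
  v1: (1-0.191)·(4.45,1.98) + 0.191·(2.83,0.3) = (4.1406,1.6591)
  v2: (1-0.191)·(-0.73,4.53) + 0.191·(-0.9,5.22) = (-0.7625,4.6618)
  v3: (1-0.191)·(-4.81,0.03) + 0.191·(-6.36,-0.89) = (-5.1060,-0.1457)
  v4: (1-0.191)·(-3.03,-3.39) + 0.191·(-3.69,-5.14) = (-3.1561,-3.7242)
  v5: (1-0.191)·(-0.29,-2.83) + 0.191·(-0.5,-6.65) = (-0.3301,-3.5596)
  v6: (1-0.191)·(1.9,-2.2) + 0.191·(3.08,-4.39) = (2.1254,-2.6183)
  v7: (1-0.191)·(4.7,-0.11) + 0.191·(2.91,-0.99) = (4.3581,-0.2781)
Shoelace sum Σ(x_i·y_{i+1} − x_{i+1}·y_i):
  i=1: 4.1406·4.6618 − -0.7625·1.6591 = +20.5675 (running +20.5675)
  i=2: -0.7625·-0.1457 − -5.1060·4.6618 = +23.9144 (running +44.4820)
  i=3: -5.1060·-3.7242 − -3.1561·-0.1457 = +18.5563 (running +63.0383)
  i=4: -3.1561·-3.5596 − -0.3301·-3.7242 = +10.0050 (running +73.0433)
  i=5: -0.3301·-2.6183 − 2.1254·-3.5596 = +8.4299 (running +81.4731)
  i=6: 2.1254·-0.2781 − 4.3581·-2.6183 = +10.8198 (running +92.2929)
  i=7: 4.3581·1.6591 − 4.1406·-0.2781 = +8.3820 (running +100.6749)
Area = |Σ|/2 = |100.6749|/2 = 50.3375

Area at t=0.191: 50.3375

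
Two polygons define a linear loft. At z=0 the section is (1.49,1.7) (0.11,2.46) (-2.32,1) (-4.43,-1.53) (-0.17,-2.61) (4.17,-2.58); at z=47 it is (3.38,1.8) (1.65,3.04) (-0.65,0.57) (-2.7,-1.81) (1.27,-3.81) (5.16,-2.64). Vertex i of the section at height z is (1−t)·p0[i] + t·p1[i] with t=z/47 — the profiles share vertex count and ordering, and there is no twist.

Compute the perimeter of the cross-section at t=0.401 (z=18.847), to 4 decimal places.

Perimeter at t=0.401: 21.5511

Cross-section at t=0.401: each vertex is (1-t)·p0[i] + t·p1[i].
  v1: (1-0.401)·(1.49,1.7) + 0.401·(3.38,1.8) = (2.2479,1.7401)
  v2: (1-0.401)·(0.11,2.46) + 0.401·(1.65,3.04) = (0.7275,2.6926)
  v3: (1-0.401)·(-2.32,1) + 0.401·(-0.65,0.57) = (-1.6503,0.8276)
  v4: (1-0.401)·(-4.43,-1.53) + 0.401·(-2.7,-1.81) = (-3.7363,-1.6423)
  v5: (1-0.401)·(-0.17,-2.61) + 0.401·(1.27,-3.81) = (0.4074,-3.0912)
  v6: (1-0.401)·(4.17,-2.58) + 0.401·(5.16,-2.64) = (4.5670,-2.6041)
Perimeter = Σ |v_{i+1} − v_i|:
  edge 1→2: √(-1.5204² + 0.9525²) = 1.7941 (running 1.7941)
  edge 2→3: √(-2.3779² + -1.8650²) = 3.0220 (running 4.8161)
  edge 3→4: √(-2.0859² + -2.4699²) = 3.2328 (running 8.0489)
  edge 4→5: √(4.1437² + -1.4489²) = 4.3897 (running 12.4387)
  edge 5→6: √(4.1596² + 0.4871²) = 4.1880 (running 16.6266)
  edge 6→1: √(-2.3191² + 4.3442²) = 4.9244 (running 21.5511)
Perimeter = 21.5511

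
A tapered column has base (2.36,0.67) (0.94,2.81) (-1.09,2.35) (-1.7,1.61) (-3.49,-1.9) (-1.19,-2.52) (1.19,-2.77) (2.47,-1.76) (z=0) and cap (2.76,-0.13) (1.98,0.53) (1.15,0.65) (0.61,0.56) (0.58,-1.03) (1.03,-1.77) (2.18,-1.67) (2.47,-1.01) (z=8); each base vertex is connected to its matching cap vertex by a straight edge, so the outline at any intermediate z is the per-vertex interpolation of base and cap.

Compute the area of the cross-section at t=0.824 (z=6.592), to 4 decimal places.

Cross-section at t=0.824: each vertex is (1-t)·p0[i] + t·p1[i].
  v1: (1-0.824)·(2.36,0.67) + 0.824·(2.76,-0.13) = (2.6896,0.0108)
  v2: (1-0.824)·(0.94,2.81) + 0.824·(1.98,0.53) = (1.7970,0.9313)
  v3: (1-0.824)·(-1.09,2.35) + 0.824·(1.15,0.65) = (0.7558,0.9492)
  v4: (1-0.824)·(-1.7,1.61) + 0.824·(0.61,0.56) = (0.2034,0.7448)
  v5: (1-0.824)·(-3.49,-1.9) + 0.824·(0.58,-1.03) = (-0.1363,-1.1831)
  v6: (1-0.824)·(-1.19,-2.52) + 0.824·(1.03,-1.77) = (0.6393,-1.9020)
  v7: (1-0.824)·(1.19,-2.77) + 0.824·(2.18,-1.67) = (2.0058,-1.8636)
  v8: (1-0.824)·(2.47,-1.76) + 0.824·(2.47,-1.01) = (2.4700,-1.1420)
Shoelace sum Σ(x_i·y_{i+1} − x_{i+1}·y_i):
  i=1: 2.6896·0.9313 − 1.7970·0.0108 = +2.4854 (running +2.4854)
  i=2: 1.7970·0.9492 − 0.7558·0.9313 = +1.0019 (running +3.4872)
  i=3: 0.7558·0.7448 − 0.2034·0.9492 = +0.3698 (running +3.8570)
  i=4: 0.2034·-1.1831 − -0.1363·0.7448 = -0.1392 (running +3.7178)
  i=5: -0.1363·-1.9020 − 0.6393·-1.1831 = +1.0156 (running +4.7335)
  i=6: 0.6393·-1.8636 − 2.0058·-1.9020 = +2.6236 (running +7.3571)
  i=7: 2.0058·-1.1420 − 2.4700·-1.8636 = +2.3125 (running +9.6696)
  i=8: 2.4700·0.0108 − 2.6896·-1.1420 = +3.0982 (running +12.7678)
Area = |Σ|/2 = |12.7678|/2 = 6.3839

Area at t=0.824: 6.3839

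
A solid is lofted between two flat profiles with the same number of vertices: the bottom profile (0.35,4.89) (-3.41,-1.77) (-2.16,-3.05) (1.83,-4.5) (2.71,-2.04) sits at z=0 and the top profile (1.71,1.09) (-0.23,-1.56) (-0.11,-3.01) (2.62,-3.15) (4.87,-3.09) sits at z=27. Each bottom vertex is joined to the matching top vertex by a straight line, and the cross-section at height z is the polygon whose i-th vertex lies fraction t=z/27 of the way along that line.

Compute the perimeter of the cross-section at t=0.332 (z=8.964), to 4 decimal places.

Perimeter at t=0.332: 20.2010

Cross-section at t=0.332: each vertex is (1-t)·p0[i] + t·p1[i].
  v1: (1-0.332)·(0.35,4.89) + 0.332·(1.71,1.09) = (0.8015,3.6284)
  v2: (1-0.332)·(-3.41,-1.77) + 0.332·(-0.23,-1.56) = (-2.3542,-1.7003)
  v3: (1-0.332)·(-2.16,-3.05) + 0.332·(-0.11,-3.01) = (-1.4794,-3.0367)
  v4: (1-0.332)·(1.83,-4.5) + 0.332·(2.62,-3.15) = (2.0923,-4.0518)
  v5: (1-0.332)·(2.71,-2.04) + 0.332·(4.87,-3.09) = (3.4271,-2.3886)
Perimeter = Σ |v_{i+1} − v_i|:
  edge 1→2: √(-3.1558² + -5.3287²) = 6.1930 (running 6.1930)
  edge 2→3: √(0.8748² + -1.3364²) = 1.5973 (running 7.7903)
  edge 3→4: √(3.5717² + -1.0151²) = 3.7131 (running 11.5035)
  edge 4→5: √(1.3348² + 1.6632²) = 2.1326 (running 13.6361)
  edge 5→1: √(-2.6256² + 6.0170²) = 6.5649 (running 20.2010)
Perimeter = 20.2010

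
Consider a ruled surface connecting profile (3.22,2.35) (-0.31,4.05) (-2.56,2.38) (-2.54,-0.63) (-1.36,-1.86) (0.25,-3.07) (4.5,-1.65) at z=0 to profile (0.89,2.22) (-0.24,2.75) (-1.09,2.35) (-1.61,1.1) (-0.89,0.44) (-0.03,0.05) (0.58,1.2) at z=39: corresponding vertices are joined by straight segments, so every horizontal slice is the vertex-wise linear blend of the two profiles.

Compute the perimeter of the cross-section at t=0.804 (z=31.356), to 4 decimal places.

Cross-section at t=0.804: each vertex is (1-t)·p0[i] + t·p1[i].
  v1: (1-0.804)·(3.22,2.35) + 0.804·(0.89,2.22) = (1.3467,2.2455)
  v2: (1-0.804)·(-0.31,4.05) + 0.804·(-0.24,2.75) = (-0.2537,3.0048)
  v3: (1-0.804)·(-2.56,2.38) + 0.804·(-1.09,2.35) = (-1.3781,2.3559)
  v4: (1-0.804)·(-2.54,-0.63) + 0.804·(-1.61,1.1) = (-1.7923,0.7609)
  v5: (1-0.804)·(-1.36,-1.86) + 0.804·(-0.89,0.44) = (-0.9821,-0.0108)
  v6: (1-0.804)·(0.25,-3.07) + 0.804·(-0.03,0.05) = (0.0249,-0.5615)
  v7: (1-0.804)·(4.5,-1.65) + 0.804·(0.58,1.2) = (1.3483,0.6414)
Perimeter = Σ |v_{i+1} − v_i|:
  edge 1→2: √(-1.6004² + 0.7593²) = 1.7714 (running 1.7714)
  edge 2→3: √(-1.1244² + -0.6489²) = 1.2982 (running 3.0696)
  edge 3→4: √(-0.4142² + -1.5950²) = 1.6479 (running 4.7175)
  edge 4→5: √(0.8102² + -0.7717²) = 1.1189 (running 5.8364)
  edge 5→6: √(1.0070² + -0.5507²) = 1.1478 (running 6.9841)
  edge 6→7: √(1.3234² + 1.2029²) = 1.7884 (running 8.7726)
  edge 7→1: √(-0.0016² + 1.6041²) = 1.6041 (running 10.3766)
Perimeter = 10.3766

Perimeter at t=0.804: 10.3766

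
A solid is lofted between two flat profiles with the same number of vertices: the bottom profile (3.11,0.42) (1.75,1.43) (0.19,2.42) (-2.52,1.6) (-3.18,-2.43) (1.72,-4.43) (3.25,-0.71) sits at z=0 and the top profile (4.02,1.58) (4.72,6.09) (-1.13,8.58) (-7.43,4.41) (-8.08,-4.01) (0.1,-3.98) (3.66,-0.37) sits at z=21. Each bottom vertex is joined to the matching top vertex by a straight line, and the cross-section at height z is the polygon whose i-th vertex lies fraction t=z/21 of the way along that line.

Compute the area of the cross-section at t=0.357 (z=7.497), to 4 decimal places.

Cross-section at t=0.357: each vertex is (1-t)·p0[i] + t·p1[i].
  v1: (1-0.357)·(3.11,0.42) + 0.357·(4.02,1.58) = (3.4349,0.8341)
  v2: (1-0.357)·(1.75,1.43) + 0.357·(4.72,6.09) = (2.8103,3.0936)
  v3: (1-0.357)·(0.19,2.42) + 0.357·(-1.13,8.58) = (-0.2812,4.6191)
  v4: (1-0.357)·(-2.52,1.6) + 0.357·(-7.43,4.41) = (-4.2729,2.6032)
  v5: (1-0.357)·(-3.18,-2.43) + 0.357·(-8.08,-4.01) = (-4.9293,-2.9941)
  v6: (1-0.357)·(1.72,-4.43) + 0.357·(0.1,-3.98) = (1.1417,-4.2694)
  v7: (1-0.357)·(3.25,-0.71) + 0.357·(3.66,-0.37) = (3.3964,-0.5886)
Shoelace sum Σ(x_i·y_{i+1} − x_{i+1}·y_i):
  i=1: 3.4349·3.0936 − 2.8103·0.8341 = +8.2821 (running +8.2821)
  i=2: 2.8103·4.6191 − -0.2812·3.0936 = +13.8511 (running +22.1332)
  i=3: -0.2812·2.6032 − -4.2729·4.6191 = +19.0048 (running +41.1380)
  i=4: -4.2729·-2.9941 − -4.9293·2.6032 = +25.6250 (running +66.7630)
  i=5: -4.9293·-4.2694 − 1.1417·-2.9941 = +24.4631 (running +91.2261)
  i=6: 1.1417·-0.5886 − 3.3964·-4.2694 = +13.8283 (running +105.0544)
  i=7: 3.3964·0.8341 − 3.4349·-0.5886 = +4.8548 (running +109.9092)
Area = |Σ|/2 = |109.9092|/2 = 54.9546

Area at t=0.357: 54.9546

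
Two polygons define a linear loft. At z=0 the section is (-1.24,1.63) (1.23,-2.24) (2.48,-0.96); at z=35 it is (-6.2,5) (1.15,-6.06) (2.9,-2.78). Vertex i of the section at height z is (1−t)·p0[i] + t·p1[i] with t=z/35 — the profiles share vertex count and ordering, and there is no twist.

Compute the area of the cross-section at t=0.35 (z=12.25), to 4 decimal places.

Area at t=0.35: 8.6866

Cross-section at t=0.35: each vertex is (1-t)·p0[i] + t·p1[i].
  v1: (1-0.35)·(-1.24,1.63) + 0.35·(-6.2,5) = (-2.9760,2.8095)
  v2: (1-0.35)·(1.23,-2.24) + 0.35·(1.15,-6.06) = (1.2020,-3.5770)
  v3: (1-0.35)·(2.48,-0.96) + 0.35·(2.9,-2.78) = (2.6270,-1.5970)
Shoelace sum Σ(x_i·y_{i+1} − x_{i+1}·y_i):
  i=1: -2.9760·-3.5770 − 1.2020·2.8095 = +7.2681 (running +7.2681)
  i=2: 1.2020·-1.5970 − 2.6270·-3.5770 = +7.4772 (running +14.7453)
  i=3: 2.6270·2.8095 − -2.9760·-1.5970 = +2.6279 (running +17.3732)
Area = |Σ|/2 = |17.3732|/2 = 8.6866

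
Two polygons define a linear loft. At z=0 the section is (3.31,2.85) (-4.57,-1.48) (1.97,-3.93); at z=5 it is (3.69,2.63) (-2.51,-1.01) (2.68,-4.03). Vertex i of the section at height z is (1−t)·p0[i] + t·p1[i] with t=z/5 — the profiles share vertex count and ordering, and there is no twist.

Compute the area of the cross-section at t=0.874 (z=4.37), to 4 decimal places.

Area at t=0.874: 19.4398

Cross-section at t=0.874: each vertex is (1-t)·p0[i] + t·p1[i].
  v1: (1-0.874)·(3.31,2.85) + 0.874·(3.69,2.63) = (3.6421,2.6577)
  v2: (1-0.874)·(-4.57,-1.48) + 0.874·(-2.51,-1.01) = (-2.7696,-1.0692)
  v3: (1-0.874)·(1.97,-3.93) + 0.874·(2.68,-4.03) = (2.5905,-4.0174)
Shoelace sum Σ(x_i·y_{i+1} − x_{i+1}·y_i):
  i=1: 3.6421·-1.0692 − -2.7696·2.6577 = +3.4665 (running +3.4665)
  i=2: -2.7696·-4.0174 − 2.5905·-1.0692 = +13.8963 (running +17.3628)
  i=3: 2.5905·2.6577 − 3.6421·-4.0174 = +21.5168 (running +38.8796)
Area = |Σ|/2 = |38.8796|/2 = 19.4398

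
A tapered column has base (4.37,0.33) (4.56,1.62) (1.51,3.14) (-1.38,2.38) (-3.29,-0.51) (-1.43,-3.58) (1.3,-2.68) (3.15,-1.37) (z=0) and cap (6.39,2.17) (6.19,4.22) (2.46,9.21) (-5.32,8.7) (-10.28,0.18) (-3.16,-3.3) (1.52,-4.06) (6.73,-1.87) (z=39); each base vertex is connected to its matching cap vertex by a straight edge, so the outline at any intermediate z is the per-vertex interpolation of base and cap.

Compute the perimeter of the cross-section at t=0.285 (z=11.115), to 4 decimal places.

Perimeter at t=0.285: 28.8792

Cross-section at t=0.285: each vertex is (1-t)·p0[i] + t·p1[i].
  v1: (1-0.285)·(4.37,0.33) + 0.285·(6.39,2.17) = (4.9457,0.8544)
  v2: (1-0.285)·(4.56,1.62) + 0.285·(6.19,4.22) = (5.0245,2.3610)
  v3: (1-0.285)·(1.51,3.14) + 0.285·(2.46,9.21) = (1.7808,4.8700)
  v4: (1-0.285)·(-1.38,2.38) + 0.285·(-5.32,8.7) = (-2.5029,4.1812)
  v5: (1-0.285)·(-3.29,-0.51) + 0.285·(-10.28,0.18) = (-5.2821,-0.3134)
  v6: (1-0.285)·(-1.43,-3.58) + 0.285·(-3.16,-3.3) = (-1.9230,-3.5002)
  v7: (1-0.285)·(1.3,-2.68) + 0.285·(1.52,-4.06) = (1.3627,-3.0733)
  v8: (1-0.285)·(3.15,-1.37) + 0.285·(6.73,-1.87) = (4.1703,-1.5125)
Perimeter = Σ |v_{i+1} − v_i|:
  edge 1→2: √(0.0788² + 1.5066²) = 1.5087 (running 1.5087)
  edge 2→3: √(-3.2438² + 2.5090²) = 4.1009 (running 5.6095)
  edge 3→4: √(-4.2836² + -0.6888²) = 4.3387 (running 9.9482)
  edge 4→5: √(-2.7792² + -4.4945²) = 5.2844 (running 15.2326)
  edge 5→6: √(3.3591² + -3.1869²) = 4.6303 (running 19.8629)
  edge 6→7: √(3.2858² + 0.4269²) = 3.3134 (running 23.1763)
  edge 7→8: √(2.8076² + 1.5608²) = 3.2123 (running 26.3886)
  edge 8→1: √(0.7754² + 2.3669²) = 2.4907 (running 28.8792)
Perimeter = 28.8792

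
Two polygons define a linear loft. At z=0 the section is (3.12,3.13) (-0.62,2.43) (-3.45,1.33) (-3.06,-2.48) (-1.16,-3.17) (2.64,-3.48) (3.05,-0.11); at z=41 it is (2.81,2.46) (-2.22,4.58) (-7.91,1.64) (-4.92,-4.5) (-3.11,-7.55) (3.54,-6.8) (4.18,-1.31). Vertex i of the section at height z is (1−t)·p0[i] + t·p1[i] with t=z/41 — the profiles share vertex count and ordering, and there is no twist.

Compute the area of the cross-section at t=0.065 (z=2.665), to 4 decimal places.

Cross-section at t=0.065: each vertex is (1-t)·p0[i] + t·p1[i].
  v1: (1-0.065)·(3.12,3.13) + 0.065·(2.81,2.46) = (3.0999,3.0865)
  v2: (1-0.065)·(-0.62,2.43) + 0.065·(-2.22,4.58) = (-0.7240,2.5697)
  v3: (1-0.065)·(-3.45,1.33) + 0.065·(-7.91,1.64) = (-3.7399,1.3502)
  v4: (1-0.065)·(-3.06,-2.48) + 0.065·(-4.92,-4.5) = (-3.1809,-2.6113)
  v5: (1-0.065)·(-1.16,-3.17) + 0.065·(-3.11,-7.55) = (-1.2868,-3.4547)
  v6: (1-0.065)·(2.64,-3.48) + 0.065·(3.54,-6.8) = (2.6985,-3.6958)
  v7: (1-0.065)·(3.05,-0.11) + 0.065·(4.18,-1.31) = (3.1235,-0.1880)
Shoelace sum Σ(x_i·y_{i+1} − x_{i+1}·y_i):
  i=1: 3.0999·2.5697 − -0.7240·3.0865 = +10.2004 (running +10.2004)
  i=2: -0.7240·1.3502 − -3.7399·2.5697 = +8.6331 (running +18.8335)
  i=3: -3.7399·-2.6113 − -3.1809·1.3502 = +14.0607 (running +32.8942)
  i=4: -3.1809·-3.4547 − -1.2868·-2.6113 = +7.6290 (running +40.5232)
  i=5: -1.2868·-3.6958 − 2.6985·-3.4547 = +14.0781 (running +54.6013)
  i=6: 2.6985·-0.1880 − 3.1235·-3.6958 = +11.0363 (running +65.6376)
  i=7: 3.1235·3.0865 − 3.0999·-0.1880 = +10.2231 (running +75.8607)
Area = |Σ|/2 = |75.8607|/2 = 37.9304

Area at t=0.065: 37.9304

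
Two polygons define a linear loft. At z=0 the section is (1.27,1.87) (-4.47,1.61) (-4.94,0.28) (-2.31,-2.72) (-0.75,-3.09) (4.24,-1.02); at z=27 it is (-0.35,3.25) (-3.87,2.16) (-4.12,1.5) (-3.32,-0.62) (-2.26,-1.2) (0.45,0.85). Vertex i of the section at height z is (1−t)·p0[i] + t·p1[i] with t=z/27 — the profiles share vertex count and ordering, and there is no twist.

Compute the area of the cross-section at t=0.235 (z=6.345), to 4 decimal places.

Cross-section at t=0.235: each vertex is (1-t)·p0[i] + t·p1[i].
  v1: (1-0.235)·(1.27,1.87) + 0.235·(-0.35,3.25) = (0.8893,2.1943)
  v2: (1-0.235)·(-4.47,1.61) + 0.235·(-3.87,2.16) = (-4.3290,1.7393)
  v3: (1-0.235)·(-4.94,0.28) + 0.235·(-4.12,1.5) = (-4.7473,0.5667)
  v4: (1-0.235)·(-2.31,-2.72) + 0.235·(-3.32,-0.62) = (-2.5473,-2.2265)
  v5: (1-0.235)·(-0.75,-3.09) + 0.235·(-2.26,-1.2) = (-1.1048,-2.6458)
  v6: (1-0.235)·(4.24,-1.02) + 0.235·(0.45,0.85) = (3.3494,-0.5806)
Shoelace sum Σ(x_i·y_{i+1} − x_{i+1}·y_i):
  i=1: 0.8893·1.7393 − -4.3290·2.1943 = +11.0458 (running +11.0458)
  i=2: -4.3290·0.5667 − -4.7473·1.7393 = +5.8035 (running +16.8493)
  i=3: -4.7473·-2.2265 − -2.5473·0.5667 = +12.0134 (running +28.8628)
  i=4: -2.5473·-2.6458 − -1.1048·-2.2265 = +4.2800 (running +33.1427)
  i=5: -1.1048·-0.5806 − 3.3494·-2.6458 = +9.5033 (running +42.6460)
  i=6: 3.3494·2.1943 − 0.8893·-0.5806 = +7.8658 (running +50.5118)
Area = |Σ|/2 = |50.5118|/2 = 25.2559

Area at t=0.235: 25.2559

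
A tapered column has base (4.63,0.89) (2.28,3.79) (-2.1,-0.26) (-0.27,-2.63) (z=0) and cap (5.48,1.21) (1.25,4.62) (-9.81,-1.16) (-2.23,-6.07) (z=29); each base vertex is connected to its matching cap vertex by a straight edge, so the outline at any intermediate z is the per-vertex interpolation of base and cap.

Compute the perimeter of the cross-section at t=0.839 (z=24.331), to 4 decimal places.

Perimeter at t=0.839: 34.4413

Cross-section at t=0.839: each vertex is (1-t)·p0[i] + t·p1[i].
  v1: (1-0.839)·(4.63,0.89) + 0.839·(5.48,1.21) = (5.3431,1.1585)
  v2: (1-0.839)·(2.28,3.79) + 0.839·(1.25,4.62) = (1.4158,4.4864)
  v3: (1-0.839)·(-2.1,-0.26) + 0.839·(-9.81,-1.16) = (-8.5687,-1.0151)
  v4: (1-0.839)·(-0.27,-2.63) + 0.839·(-2.23,-6.07) = (-1.9144,-5.5162)
Perimeter = Σ |v_{i+1} − v_i|:
  edge 1→2: √(-3.9273² + 3.3279²) = 5.1477 (running 5.1477)
  edge 2→3: √(-9.9845² + -5.5015²) = 11.3999 (running 16.5475)
  edge 3→4: √(6.6543² + -4.5011²) = 8.0336 (running 24.5811)
  edge 4→1: √(7.2576² + 6.6746²) = 9.8602 (running 34.4413)
Perimeter = 34.4413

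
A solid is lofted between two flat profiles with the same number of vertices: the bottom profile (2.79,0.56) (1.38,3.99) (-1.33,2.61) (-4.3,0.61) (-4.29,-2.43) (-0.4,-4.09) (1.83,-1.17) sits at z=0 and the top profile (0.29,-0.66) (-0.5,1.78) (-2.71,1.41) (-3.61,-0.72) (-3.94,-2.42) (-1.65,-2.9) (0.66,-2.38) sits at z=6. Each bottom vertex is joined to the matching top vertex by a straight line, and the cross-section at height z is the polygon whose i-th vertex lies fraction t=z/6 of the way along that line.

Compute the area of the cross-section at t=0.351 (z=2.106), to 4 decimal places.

Cross-section at t=0.351: each vertex is (1-t)·p0[i] + t·p1[i].
  v1: (1-0.351)·(2.79,0.56) + 0.351·(0.29,-0.66) = (1.9125,0.1318)
  v2: (1-0.351)·(1.38,3.99) + 0.351·(-0.5,1.78) = (0.7201,3.2143)
  v3: (1-0.351)·(-1.33,2.61) + 0.351·(-2.71,1.41) = (-1.8144,2.1888)
  v4: (1-0.351)·(-4.3,0.61) + 0.351·(-3.61,-0.72) = (-4.0578,0.1432)
  v5: (1-0.351)·(-4.29,-2.43) + 0.351·(-3.94,-2.42) = (-4.1672,-2.4265)
  v6: (1-0.351)·(-0.4,-4.09) + 0.351·(-1.65,-2.9) = (-0.8387,-3.6723)
  v7: (1-0.351)·(1.83,-1.17) + 0.351·(0.66,-2.38) = (1.4193,-1.5947)
Shoelace sum Σ(x_i·y_{i+1} − x_{i+1}·y_i):
  i=1: 1.9125·3.2143 − 0.7201·0.1318 = +6.0524 (running +6.0524)
  i=2: 0.7201·2.1888 − -1.8144·3.2143 = +7.4081 (running +13.4606)
  i=3: -1.8144·0.1432 − -4.0578·2.1888 = +8.6220 (running +22.0825)
  i=4: -4.0578·-2.4265 − -4.1672·0.1432 = +10.4428 (running +32.5254)
  i=5: -4.1672·-3.6723 − -0.8387·-2.4265 = +13.2678 (running +45.7932)
  i=6: -0.8387·-1.5947 − 1.4193·-3.6723 = +6.5498 (running +52.3430)
  i=7: 1.4193·0.1318 − 1.9125·-1.5947 = +3.2369 (running +55.5799)
Area = |Σ|/2 = |55.5799|/2 = 27.7900

Area at t=0.351: 27.7900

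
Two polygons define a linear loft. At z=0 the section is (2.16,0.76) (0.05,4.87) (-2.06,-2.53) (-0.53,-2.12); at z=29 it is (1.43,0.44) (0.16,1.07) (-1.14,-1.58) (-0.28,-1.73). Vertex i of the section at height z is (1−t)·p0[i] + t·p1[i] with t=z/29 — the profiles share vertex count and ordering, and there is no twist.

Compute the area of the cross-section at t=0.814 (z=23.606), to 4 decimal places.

Cross-section at t=0.814: each vertex is (1-t)·p0[i] + t·p1[i].
  v1: (1-0.814)·(2.16,0.76) + 0.814·(1.43,0.44) = (1.5658,0.4995)
  v2: (1-0.814)·(0.05,4.87) + 0.814·(0.16,1.07) = (0.1395,1.7768)
  v3: (1-0.814)·(-2.06,-2.53) + 0.814·(-1.14,-1.58) = (-1.3111,-1.7567)
  v4: (1-0.814)·(-0.53,-2.12) + 0.814·(-0.28,-1.73) = (-0.3265,-1.8025)
Shoelace sum Σ(x_i·y_{i+1} − x_{i+1}·y_i):
  i=1: 1.5658·1.7768 − 0.1395·0.4995 = +2.7124 (running +2.7124)
  i=2: 0.1395·-1.7567 − -1.3111·1.7768 = +2.0845 (running +4.7968)
  i=3: -1.3111·-1.8025 − -0.3265·-1.7567 = +1.7898 (running +6.5866)
  i=4: -0.3265·0.4995 − 1.5658·-1.8025 = +2.6593 (running +9.2459)
Area = |Σ|/2 = |9.2459|/2 = 4.6230

Area at t=0.814: 4.6230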